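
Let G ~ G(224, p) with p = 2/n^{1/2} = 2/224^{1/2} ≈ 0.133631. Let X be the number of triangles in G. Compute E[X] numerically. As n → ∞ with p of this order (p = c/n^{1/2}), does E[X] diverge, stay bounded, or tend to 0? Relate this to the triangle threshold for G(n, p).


Number of potential triangles: C(224, 3) = 1848224.
Each occurs with probability p³ ≈ (0.133631)³ ≈ 2.38626109e-03.
By linearity: E[X] = C(224, 3)·p³ ≈ 1848224 · 2.38626109e-03 ≈ 4410.345014.
Since α = 1/2 < 1, p = c/n^{1/2} ≫ 1/n is above the triangle threshold p ~ 1/n. Asymptotically E[X] ~ (c³/6)·n^{3(1−α)} = (2³/6)·n^{1.5} → ∞; triangles are abundant w.h.p.

E[X] ≈ 4410.345014; in regime p = Θ(1/n^{1/2}) E[X] diverges (above the triangle threshold p ~ 1/n).


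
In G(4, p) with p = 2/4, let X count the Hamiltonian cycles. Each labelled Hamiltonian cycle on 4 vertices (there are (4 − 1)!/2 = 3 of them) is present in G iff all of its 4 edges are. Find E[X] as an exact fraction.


K_4 has (4 − 1)!/2 = 3 labelled Hamiltonian cycles.
For each such Hamiltonian cycle H, let X_H = 1 if all 4 edges of H are present in G. Then P[X_H = 1] = p^{4} = (1/2)^{4} = 1/16.
Summing the indicators: E[X] = Σ_H E[X_H] = 3 · p^{4} = 3 · 1/16 = 3/16.
Numerically: E[X] ≈ 0.188.

E[X] = 3 · (1/2)^{4} = 3/16 ≈ 0.188.


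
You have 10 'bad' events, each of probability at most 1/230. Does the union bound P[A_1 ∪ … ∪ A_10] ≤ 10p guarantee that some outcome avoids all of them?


Union bound: P[∪_{i=1}^{10} A_i] ≤ Σ_i P[A_i] ≤ 10·p = 10·(1/230) = 1/23.
Numerically: 1/23 ≈ 0.0434783.
Is 1/23 < 1? YES.
Since P[∪ A_i] ≤ 1/23 < 1, the complement has P[∩ A_i^c] ≥ 1 − 1/23 = 22/23 > 0, so some outcome avoids every A_i.

10·p = 1/23 ≈ 0.0434783; existence CERTIFIED by the union bound.


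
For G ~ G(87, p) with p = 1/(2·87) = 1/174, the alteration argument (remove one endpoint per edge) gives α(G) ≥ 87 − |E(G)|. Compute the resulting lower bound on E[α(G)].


E[|E(G)|] = C(87, 2)·p = 3741 · (1/174) = 43/2.
E[α(G)] ≥ n − E[|E(G)|] = 87 − 43/2 = 131/2.
Numerically: ≈ 65.50000.
(This is only a lower bound; the true E[α(G)] may be larger.)

E[α(G)] ≥ 131/2 ≈ 65.50000.


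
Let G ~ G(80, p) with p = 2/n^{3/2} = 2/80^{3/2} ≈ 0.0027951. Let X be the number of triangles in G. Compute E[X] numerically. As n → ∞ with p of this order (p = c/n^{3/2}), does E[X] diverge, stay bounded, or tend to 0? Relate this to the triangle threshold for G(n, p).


Number of potential triangles: C(80, 3) = 82160.
Each occurs with probability p³ ≈ (0.0027951)³ ≈ 2.1836601e-08.
By linearity: E[X] = C(80, 3)·p³ ≈ 82160 · 2.1836601e-08 ≈ 0.00179.
Since α = 3/2 > 1, p = c/n^{3/2} = o(1/n) is below the triangle threshold p ~ 1/n. Asymptotically E[X] ~ (c³/6)·n^{3(1−α)} = (2³/6)·n^{-1.5} → 0, so by Markov's inequality G has no triangles w.h.p.

E[X] ≈ 0.00179; in regime p = Θ(1/n^{3/2}) E[X] tends to 0 (below the triangle threshold p ~ 1/n).


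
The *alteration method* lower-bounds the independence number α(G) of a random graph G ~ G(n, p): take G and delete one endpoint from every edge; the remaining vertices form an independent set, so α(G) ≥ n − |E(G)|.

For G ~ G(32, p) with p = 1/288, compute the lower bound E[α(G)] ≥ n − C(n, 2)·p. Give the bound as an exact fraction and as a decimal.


E[|E(G)|] = C(32, 2)·p = 496 · (1/288) = 31/18.
E[α(G)] ≥ n − E[|E(G)|] = 32 − 31/18 = 545/18.
Numerically: ≈ 30.2778.
(This is only a lower bound; the true E[α(G)] may be larger.)

E[α(G)] ≥ 545/18 ≈ 30.2778.


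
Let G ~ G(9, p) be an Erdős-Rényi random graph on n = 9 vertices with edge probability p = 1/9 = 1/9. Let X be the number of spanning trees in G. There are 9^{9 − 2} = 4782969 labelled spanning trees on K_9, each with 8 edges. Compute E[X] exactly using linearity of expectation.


K_9 has 9^{9 − 2} = 4782969 labelled spanning trees.
For each such spanning tree H, let X_H = 1 if all 8 edges of H are present in G. Then P[X_H = 1] = p^{8} = (1/9)^{8} = 1/43046721.
By linearity: E[X] = Σ_H E[X_H] = 4782969 · p^{8} = 4782969 · 1/43046721 = 1/9.
Numerically: E[X] ≈ 0.11111.

E[X] = 4782969 · (1/9)^{8} = 1/9 ≈ 0.11111.


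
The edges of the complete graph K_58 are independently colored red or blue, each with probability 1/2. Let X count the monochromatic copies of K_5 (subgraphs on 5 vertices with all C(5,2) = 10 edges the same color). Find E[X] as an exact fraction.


Let X = Σ_S X_S over the C(58, 5) = 4582116 subsets S of size 5, where X_S = 1 if the K_5 on S is monochromatic.
For a fixed S, the K_5 on S has C(5, 2) = 10 edges. P[all 10 edges red] = (1/2)^10, and likewise for blue, so P[monochromatic] = 2·(1/2)^10 = 2^{1 − 10} = 1/512.
By linearity of expectation: E[X] = C(58, 5) · 2^{1 − 10} = 4582116 · 1/512 = 1145529/128.
Numerically: E[X] ≈ 8949.44531.

E[X] = C(58,5)·2^(1−C(5,2)) = 1145529/128 ≈ 8949.44531.


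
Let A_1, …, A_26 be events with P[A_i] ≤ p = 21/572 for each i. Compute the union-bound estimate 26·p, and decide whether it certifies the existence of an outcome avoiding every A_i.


Union bound: P[∪_{i=1}^{26} A_i] ≤ Σ_i P[A_i] ≤ 26·p = 26·(21/572) = 21/22.
Numerically: 21/22 ≈ 0.9545.
Is 21/22 < 1? YES.
Since P[∪ A_i] ≤ 21/22 < 1, the complement has P[∩ A_i^c] ≥ 1 − 21/22 = 1/22 > 0, so some outcome avoids every A_i.

26·p = 21/22 ≈ 0.9545; existence CERTIFIED by the union bound.


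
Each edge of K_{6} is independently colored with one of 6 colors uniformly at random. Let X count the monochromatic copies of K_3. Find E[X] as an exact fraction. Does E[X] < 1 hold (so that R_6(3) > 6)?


E[X] = C(6, 3) · 6^{1 − 3} = 20 · 6^{−2} = 20/36.
As a reduced fraction: E[X] = 5/9 ≈ 0.55556.
Is E[X] < 1? YES.
Since E[X] < 1, there exists a 6-coloring of K_{6} with no monochromatic K_3; hence R_6(3) > 6.

E[X] = 5/9 ≈ 0.55556; E[X] < 1, so R_6(3) > 6.


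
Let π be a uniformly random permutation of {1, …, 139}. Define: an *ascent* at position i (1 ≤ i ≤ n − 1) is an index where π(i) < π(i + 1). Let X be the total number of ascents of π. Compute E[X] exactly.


Write X = Σ X_I over i = 1, …, 138, with X_I the indicator of one ascent.
There are 138 indicators.
For each fixed i, the pair (π(i), π(i+1)) is a uniformly random ordered pair of distinct values from {1, …, 139}; by symmetry P[π(i) < π(i+1)] = 1/2.
By linearity: E[X] = 138 · (1/2) = (139 − 1) · (1/2) = 69 ≈ 69.000.

E[X] = 69 = 69.000.


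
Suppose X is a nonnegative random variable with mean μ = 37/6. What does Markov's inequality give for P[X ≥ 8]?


μ = E[X] = 37/6, a = 8.
Markov: P[X ≥ 8] ≤ μ/a = (37/6)/8 = 37/48.
Numerically: ≈ 0.7708.
(Since a = 8 > μ = 6.1667, the bound 37/48 is < 1 and informative.)

P[X ≥ 8] ≤ 37/48 ≈ 0.7708.


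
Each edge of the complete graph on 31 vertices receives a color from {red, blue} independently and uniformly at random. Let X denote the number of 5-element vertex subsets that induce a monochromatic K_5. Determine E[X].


Let X = Σ_S X_S over the C(31, 5) = 169911 subsets S of size 5, where X_S = 1 if the K_5 on S is monochromatic.
For a fixed S, the K_5 on S has C(5, 2) = 10 edges. P[all 10 edges red] = (1/2)^10, and likewise for blue, so P[monochromatic] = 2·(1/2)^10 = 2^{1 − 10} = 1/512.
Summing: E[X] = C(31, 5) · 2^{1 − 10} = 169911 · 1/512 = 169911/512.
Numerically: E[X] ≈ 331.857422.

E[X] = C(31,5)·2^(1−C(5,2)) = 169911/512 ≈ 331.857422.


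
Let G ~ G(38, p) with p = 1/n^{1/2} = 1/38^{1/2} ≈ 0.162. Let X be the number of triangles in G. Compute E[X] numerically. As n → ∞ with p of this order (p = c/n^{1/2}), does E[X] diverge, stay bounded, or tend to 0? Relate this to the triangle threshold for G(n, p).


Number of potential triangles: C(38, 3) = 8436.
Each occurs with probability p³ ≈ (0.162)³ ≈ 4.26898e-03.
By linearity: E[X] = C(38, 3)·p³ ≈ 8436 · 4.26898e-03 ≈ 36.013.
Since α = 1/2 < 1, p = c/n^{1/2} ≫ 1/n is above the triangle threshold p ~ 1/n. Asymptotically E[X] ~ (c³/6)·n^{3(1−α)} = (1³/6)·n^{1.5} → ∞; triangles are abundant w.h.p.

E[X] ≈ 36.013; in regime p = Θ(1/n^{1/2}) E[X] diverges (above the triangle threshold p ~ 1/n).


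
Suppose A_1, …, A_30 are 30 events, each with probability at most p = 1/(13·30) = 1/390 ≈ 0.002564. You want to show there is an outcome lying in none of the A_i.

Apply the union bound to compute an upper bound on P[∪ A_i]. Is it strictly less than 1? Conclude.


Union bound: P[∪_{i=1}^{30} A_i] ≤ Σ_i P[A_i] ≤ 30·p = 30·(1/390) = 1/13.
Numerically: 1/13 ≈ 0.076923.
Is 1/13 < 1? YES.
Since P[∪ A_i] ≤ 1/13 < 1, the complement has P[∩ A_i^c] ≥ 1 − 1/13 = 12/13 > 0, so some outcome avoids every A_i.

30·p = 1/13 ≈ 0.076923; existence CERTIFIED by the union bound.


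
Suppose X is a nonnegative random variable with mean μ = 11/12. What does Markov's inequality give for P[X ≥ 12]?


μ = E[X] = 11/12, a = 12.
Markov: P[X ≥ 12] ≤ μ/a = (11/12)/12 = 11/144.
Numerically: ≈ 0.076389.
(Since a = 12 > μ = 0.916667, the bound 11/144 is < 1 and informative.)

P[X ≥ 12] ≤ 11/144 ≈ 0.076389.


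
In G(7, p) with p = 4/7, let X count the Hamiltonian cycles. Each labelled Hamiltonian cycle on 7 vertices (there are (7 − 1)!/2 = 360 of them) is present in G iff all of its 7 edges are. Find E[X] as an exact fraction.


K_7 has (7 − 1)!/2 = 360 labelled Hamiltonian cycles.
For each such Hamiltonian cycle H, let X_H = 1 if all 7 edges of H are present in G. Then P[X_H = 1] = p^{7} = (4/7)^{7} = 16384/823543.
By linearity of expectation: E[X] = Σ_H E[X_H] = 360 · p^{7} = 360 · 16384/823543 = 5898240/823543.
Numerically: E[X] ≈ 7.16.

E[X] = 360 · (4/7)^{7} = 5898240/823543 ≈ 7.16.


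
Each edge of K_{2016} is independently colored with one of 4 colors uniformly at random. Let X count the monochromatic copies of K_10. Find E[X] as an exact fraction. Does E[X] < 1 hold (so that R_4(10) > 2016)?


E[X] = C(2016, 10) · 4^{1 − 45} = 298835995845288230309989008 · 4^{−44} = 298835995845288230309989008/309485009821345068724781056.
As a reduced fraction: E[X] = 18677249740330514394374313/19342813113834066795298816 ≈ 0.9656.
Is E[X] < 1? YES.
Since E[X] < 1, there exists a 4-coloring of K_{2016} with no monochromatic K_10; hence R_4(10) > 2016.

E[X] = 18677249740330514394374313/19342813113834066795298816 ≈ 0.9656; E[X] < 1, so R_4(10) > 2016.


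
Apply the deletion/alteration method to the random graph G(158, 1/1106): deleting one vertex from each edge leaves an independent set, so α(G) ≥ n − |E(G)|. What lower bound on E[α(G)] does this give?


E[|E(G)|] = C(158, 2)·p = 12403 · (1/1106) = 157/14.
E[α(G)] ≥ n − E[|E(G)|] = 158 − 157/14 = 2055/14.
Numerically: ≈ 146.78571.
(This is only a lower bound; the true E[α(G)] may be larger.)

E[α(G)] ≥ 2055/14 ≈ 146.78571.


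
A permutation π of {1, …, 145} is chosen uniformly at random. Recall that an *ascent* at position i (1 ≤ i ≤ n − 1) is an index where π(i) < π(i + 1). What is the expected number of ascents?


Write X = Σ X_I over i = 1, …, 144, with X_I the indicator of one ascent.
There are 144 indicators.
For each fixed i, the pair (π(i), π(i+1)) is a uniformly random ordered pair of distinct values from {1, …, 145}; by symmetry P[π(i) < π(i+1)] = 1/2.
By linearity: E[X] = 144 · (1/2) = (145 − 1) · (1/2) = 72 ≈ 72.00000.

E[X] = 72 = 72.00000.


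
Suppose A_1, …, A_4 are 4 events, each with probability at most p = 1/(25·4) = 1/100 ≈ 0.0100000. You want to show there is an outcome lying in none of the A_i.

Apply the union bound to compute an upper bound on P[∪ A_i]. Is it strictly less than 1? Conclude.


Union bound: P[∪_{i=1}^{4} A_i] ≤ Σ_i P[A_i] ≤ 4·p = 4·(1/100) = 1/25.
Numerically: 1/25 ≈ 0.0400000.
Is 1/25 < 1? YES.
Since P[∪ A_i] ≤ 1/25 < 1, the complement has P[∩ A_i^c] ≥ 1 − 1/25 = 24/25 > 0, so some outcome avoids every A_i.

4·p = 1/25 ≈ 0.0400000; existence CERTIFIED by the union bound.


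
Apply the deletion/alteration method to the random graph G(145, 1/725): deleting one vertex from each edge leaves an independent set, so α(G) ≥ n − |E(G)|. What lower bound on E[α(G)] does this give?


E[|E(G)|] = C(145, 2)·p = 10440 · (1/725) = 72/5.
E[α(G)] ≥ n − E[|E(G)|] = 145 − 72/5 = 653/5.
Numerically: ≈ 130.6000.
(This is only a lower bound; the true E[α(G)] may be larger.)

E[α(G)] ≥ 653/5 ≈ 130.6000.


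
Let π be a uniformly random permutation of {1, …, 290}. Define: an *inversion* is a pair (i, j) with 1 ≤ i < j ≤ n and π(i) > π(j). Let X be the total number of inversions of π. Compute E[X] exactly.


Write X = Σ X_I over the C(290, 2) = 41905 pairs i < j, with X_I the indicator of one inversion.
There are 41905 indicators.
For each fixed pair i < j, the values π(i) and π(j) are two distinct elements of {1, …, 290} in uniformly random order; by symmetry P[π(i) > π(j)] = 1/2.
By linearity: E[X] = 41905 · (1/2) = C(290, 2) · (1/2) = 41905/2 = 41905/2 ≈ 20952.50000.

E[X] = 41905/2 = 20952.50000.


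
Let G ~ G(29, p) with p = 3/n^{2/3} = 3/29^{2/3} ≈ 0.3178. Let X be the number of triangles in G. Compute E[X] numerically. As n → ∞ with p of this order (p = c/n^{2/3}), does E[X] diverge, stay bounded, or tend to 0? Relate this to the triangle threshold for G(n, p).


Number of potential triangles: C(29, 3) = 3654.
Each occurs with probability p³ ≈ (0.3178)³ ≈ 3.210464e-02.
By linearity: E[X] = C(29, 3)·p³ ≈ 3654 · 3.210464e-02 ≈ 117.3103.
Since α = 2/3 < 1, p = c/n^{2/3} ≫ 1/n is above the triangle threshold p ~ 1/n. Asymptotically E[X] ~ (c³/6)·n^{3(1−α)} = (3³/6)·n^{1} → ∞; triangles are abundant w.h.p.

E[X] ≈ 117.3103; in regime p = Θ(1/n^{2/3}) E[X] diverges (above the triangle threshold p ~ 1/n).


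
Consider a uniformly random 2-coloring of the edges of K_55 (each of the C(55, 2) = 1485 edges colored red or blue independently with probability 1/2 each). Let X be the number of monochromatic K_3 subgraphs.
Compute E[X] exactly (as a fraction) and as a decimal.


Let X = Σ_S X_S over the C(55, 3) = 26235 subsets S of size 3, where X_S = 1 if the K_3 on S is monochromatic.
For a fixed S, the K_3 on S has C(3, 2) = 3 edges. P[all 3 edges red] = (1/2)^3, and likewise for blue, so P[monochromatic] = 2·(1/2)^3 = 2^{1 − 3} = 1/4.
By linearity of expectation: E[X] = C(55, 3) · 2^{1 − 3} = 26235 · 1/4 = 26235/4.
Numerically: E[X] ≈ 6558.75000.

E[X] = C(55,3)·2^(1−C(3,2)) = 26235/4 ≈ 6558.75000.


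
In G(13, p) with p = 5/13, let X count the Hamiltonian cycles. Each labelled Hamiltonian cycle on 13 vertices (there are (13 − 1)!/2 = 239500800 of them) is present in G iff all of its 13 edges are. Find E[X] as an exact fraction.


K_13 has (13 − 1)!/2 = 239500800 labelled Hamiltonian cycles.
For each such Hamiltonian cycle H, let X_H = 1 if all 13 edges of H are present in G. Then P[X_H = 1] = p^{13} = (5/13)^{13} = 1220703125/302875106592253.
Summing the indicators: E[X] = Σ_H E[X_H] = 239500800 · p^{13} = 239500800 · 1220703125/302875106592253 = 292359375000000000/302875106592253.
Numerically: E[X] ≈ 965.3.

E[X] = 239500800 · (5/13)^{13} = 292359375000000000/302875106592253 ≈ 965.3.


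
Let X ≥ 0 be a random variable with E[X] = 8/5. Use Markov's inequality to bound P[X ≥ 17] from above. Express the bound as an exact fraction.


μ = E[X] = 8/5, a = 17.
Markov: P[X ≥ 17] ≤ μ/a = (8/5)/17 = 8/85.
Numerically: ≈ 0.09412.
(Since a = 17 > μ = 1.60000, the bound 8/85 is < 1 and informative.)

P[X ≥ 17] ≤ 8/85 ≈ 0.09412.


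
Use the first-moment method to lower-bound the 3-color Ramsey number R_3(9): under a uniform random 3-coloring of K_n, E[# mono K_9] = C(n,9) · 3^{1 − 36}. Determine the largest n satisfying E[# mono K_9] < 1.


We need C(n, 9) · 3^{1 − 36} < 1, i.e. C(n, 9) < 3^{36 − 1} = 50031545098999707.
Check values of n near the boundary:
  n = 299: C(299, 9) = 46610674441390059; 46610674441390059 < 50031545098999707? YES
  n = 300: C(300, 9) = 48052241692154700; 48052241692154700 < 50031545098999707? YES
  n = 301: C(301, 9) = 49533303936090975; 49533303936090975 < 50031545098999707? YES
  n = 302: C(302, 9) = 51054804739588650; 51054804739588650 < 50031545098999707? NO
  n = 303: C(303, 9) = 52617706925494425; 52617706925494425 < 50031545098999707? NO
  n = 304: C(304, 9) = 54222992899492560; 54222992899492560 < 50031545098999707? NO
The largest n with C(n, 9) < 50031545098999707 is n = 301 (where E[X] = 16511101312030325/16677181699666569 ≈ 0.990). Hence R_3(9) > 301, i.e. R_3(9) ≥ 302.

Largest n = 301; hence R_3(9) > 301.


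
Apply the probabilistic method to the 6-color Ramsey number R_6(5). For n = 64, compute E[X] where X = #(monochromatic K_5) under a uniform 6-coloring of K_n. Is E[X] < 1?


E[X] = C(64, 5) · 6^{1 − 10} = 7624512 · 6^{−9} = 7624512/10077696.
As a reduced fraction: E[X] = 13237/17496 ≈ 0.757.
Is E[X] < 1? YES.
Since E[X] < 1, there exists a 6-coloring of K_{64} with no monochromatic K_5; hence R_6(5) > 64.

E[X] = 13237/17496 ≈ 0.757; E[X] < 1, so R_6(5) > 64.


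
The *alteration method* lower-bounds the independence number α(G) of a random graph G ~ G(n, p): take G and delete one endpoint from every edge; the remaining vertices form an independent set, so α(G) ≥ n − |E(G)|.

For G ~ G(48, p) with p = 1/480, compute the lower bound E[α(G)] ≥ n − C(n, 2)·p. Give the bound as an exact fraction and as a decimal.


E[|E(G)|] = C(48, 2)·p = 1128 · (1/480) = 47/20.
E[α(G)] ≥ n − E[|E(G)|] = 48 − 47/20 = 913/20.
Numerically: ≈ 45.650000.
(This is only a lower bound; the true E[α(G)] may be larger.)

E[α(G)] ≥ 913/20 ≈ 45.650000.


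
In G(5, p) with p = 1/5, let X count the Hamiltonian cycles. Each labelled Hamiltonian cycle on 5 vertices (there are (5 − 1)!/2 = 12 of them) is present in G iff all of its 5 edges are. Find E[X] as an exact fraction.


K_5 has (5 − 1)!/2 = 12 labelled Hamiltonian cycles.
For each such Hamiltonian cycle H, let X_H = 1 if all 5 edges of H are present in G. Then P[X_H = 1] = p^{5} = (1/5)^{5} = 1/3125.
Summing the indicators: E[X] = Σ_H E[X_H] = 12 · p^{5} = 12 · 1/3125 = 12/3125.
Numerically: E[X] ≈ 0.00384.

E[X] = 12 · (1/5)^{5} = 12/3125 ≈ 0.00384.


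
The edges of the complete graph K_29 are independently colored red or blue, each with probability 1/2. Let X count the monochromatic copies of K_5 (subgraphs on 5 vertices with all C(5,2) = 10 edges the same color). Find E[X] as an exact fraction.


Let X = Σ_S X_S over the C(29, 5) = 118755 subsets S of size 5, where X_S = 1 if the K_5 on S is monochromatic.
For a fixed S, the K_5 on S has C(5, 2) = 10 edges. P[all 10 edges red] = (1/2)^10, and likewise for blue, so P[monochromatic] = 2·(1/2)^10 = 2^{1 − 10} = 1/512.
By linearity: E[X] = C(29, 5) · 2^{1 − 10} = 118755 · 1/512 = 118755/512.
Numerically: E[X] ≈ 231.943.

E[X] = C(29,5)·2^(1−C(5,2)) = 118755/512 ≈ 231.943.


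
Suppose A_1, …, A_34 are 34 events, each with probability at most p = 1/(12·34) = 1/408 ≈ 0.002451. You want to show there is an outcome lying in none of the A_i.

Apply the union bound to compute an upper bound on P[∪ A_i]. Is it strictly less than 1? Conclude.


Union bound: P[∪_{i=1}^{34} A_i] ≤ Σ_i P[A_i] ≤ 34·p = 34·(1/408) = 1/12.
Numerically: 1/12 ≈ 0.083333.
Is 1/12 < 1? YES.
Since P[∪ A_i] ≤ 1/12 < 1, the complement has P[∩ A_i^c] ≥ 1 − 1/12 = 11/12 > 0, so some outcome avoids every A_i.

34·p = 1/12 ≈ 0.083333; existence CERTIFIED by the union bound.


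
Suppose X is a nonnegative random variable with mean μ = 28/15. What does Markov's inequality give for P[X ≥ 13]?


μ = E[X] = 28/15, a = 13.
Markov: P[X ≥ 13] ≤ μ/a = (28/15)/13 = 28/195.
Numerically: ≈ 0.144.
(Since a = 13 > μ = 1.867, the bound 28/195 is < 1 and informative.)

P[X ≥ 13] ≤ 28/195 ≈ 0.144.


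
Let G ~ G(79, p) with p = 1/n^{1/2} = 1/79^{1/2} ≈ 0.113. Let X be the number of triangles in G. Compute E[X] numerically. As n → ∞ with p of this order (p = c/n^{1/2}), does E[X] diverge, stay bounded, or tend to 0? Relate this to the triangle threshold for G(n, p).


Number of potential triangles: C(79, 3) = 79079.
Each occurs with probability p³ ≈ (0.113)³ ≈ 1.42416e-03.
By linearity: E[X] = C(79, 3)·p³ ≈ 79079 · 1.42416e-03 ≈ 112.621.
Since α = 1/2 < 1, p = c/n^{1/2} ≫ 1/n is above the triangle threshold p ~ 1/n. Asymptotically E[X] ~ (c³/6)·n^{3(1−α)} = (1³/6)·n^{1.5} → ∞; triangles are abundant w.h.p.

E[X] ≈ 112.621; in regime p = Θ(1/n^{1/2}) E[X] diverges (above the triangle threshold p ~ 1/n).


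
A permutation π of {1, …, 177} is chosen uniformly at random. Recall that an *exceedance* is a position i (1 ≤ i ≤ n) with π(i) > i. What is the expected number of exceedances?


Write X = Σ_{i=1}^{177} X_i, where X_i = 1_{π(i) > i}.
For each fixed i, π(i) is uniform over {1, …, 177} (marginal of a uniform permutation), so P[π(i) > i] = (n − i)/n. Summing: Σ_{i=1}^{177} (n − i)/n = (0 + 1 + … + 176)/177 = 177(177 − 1)/(2·177) = (177 − 1)/2.
Hence E[X] = Σ_{i=1}^{177} (177 − i)/177 = 88 ≈ 88.000.

E[X] = 88 = 88.000.


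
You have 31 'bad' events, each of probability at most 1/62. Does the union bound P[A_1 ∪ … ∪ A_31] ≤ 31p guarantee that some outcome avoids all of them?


Union bound: P[∪_{i=1}^{31} A_i] ≤ Σ_i P[A_i] ≤ 31·p = 31·(1/62) = 1/2.
Numerically: 1/2 ≈ 0.5000.
Is 1/2 < 1? YES.
Since P[∪ A_i] ≤ 1/2 < 1, the complement has P[∩ A_i^c] ≥ 1 − 1/2 = 1/2 > 0, so some outcome avoids every A_i.

31·p = 1/2 ≈ 0.5000; existence CERTIFIED by the union bound.


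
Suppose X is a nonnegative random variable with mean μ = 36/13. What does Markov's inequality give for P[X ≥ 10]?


μ = E[X] = 36/13, a = 10.
Markov: P[X ≥ 10] ≤ μ/a = (36/13)/10 = 18/65.
Numerically: ≈ 0.276923.
(Since a = 10 > μ = 2.769231, the bound 18/65 is < 1 and informative.)

P[X ≥ 10] ≤ 18/65 ≈ 0.276923.


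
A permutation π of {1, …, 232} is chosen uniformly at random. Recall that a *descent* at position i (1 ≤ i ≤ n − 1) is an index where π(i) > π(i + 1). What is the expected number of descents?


Write X = Σ X_I over i = 1, …, 231, with X_I the indicator of one descent.
There are 231 indicators.
For each fixed i, the pair (π(i), π(i+1)) is a uniformly random ordered pair of distinct values from {1, …, 232}; by symmetry P[π(i) > π(i+1)] = 1/2.
By linearity: E[X] = 231 · (1/2) = (232 − 1) · (1/2) = 231/2 ≈ 115.5000.

E[X] = 231/2 = 115.5000.


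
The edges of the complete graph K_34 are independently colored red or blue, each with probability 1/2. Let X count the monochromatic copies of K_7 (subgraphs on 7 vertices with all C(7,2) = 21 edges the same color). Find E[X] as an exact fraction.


Let X = Σ_S X_S over the C(34, 7) = 5379616 subsets S of size 7, where X_S = 1 if the K_7 on S is monochromatic.
For a fixed S, the K_7 on S has C(7, 2) = 21 edges. P[all 21 edges red] = (1/2)^21, and likewise for blue, so P[monochromatic] = 2·(1/2)^21 = 2^{1 − 21} = 1/1048576.
Summing: E[X] = C(34, 7) · 2^{1 − 21} = 5379616 · 1/1048576 = 168113/32768.
Numerically: E[X] ≈ 5.1304.

E[X] = C(34,7)·2^(1−C(7,2)) = 168113/32768 ≈ 5.1304.


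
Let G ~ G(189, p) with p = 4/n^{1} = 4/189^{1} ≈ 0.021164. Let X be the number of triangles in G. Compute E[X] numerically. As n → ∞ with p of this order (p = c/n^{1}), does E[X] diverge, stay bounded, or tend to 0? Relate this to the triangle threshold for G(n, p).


Number of potential triangles: C(189, 3) = 1107414.
Each occurs with probability p³ ≈ (0.021164)³ ≈ 9.47969930e-06.
By linearity: E[X] = C(189, 3)·p³ ≈ 1107414 · 9.47969930e-06 ≈ 10.497952.
Here α = 1, so p = 4/n is exactly at the triangle threshold p ~ 1/n. Asymptotically E[X] → c³/6 = 4³/6 = 32/3 ≈ 10.666667, a bounded constant. In this regime the triangle count is asymptotically Poisson(c³/6).

E[X] ≈ 10.497952; in regime p = Θ(1/n^{1}) E[X] stays bounded (at the triangle threshold p ~ 1/n).


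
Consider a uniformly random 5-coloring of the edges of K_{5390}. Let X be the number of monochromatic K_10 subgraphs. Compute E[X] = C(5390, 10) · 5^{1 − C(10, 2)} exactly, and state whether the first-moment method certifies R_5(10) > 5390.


E[X] = C(5390, 10) · 5^{1 − 45} = 5655833965919099070255434039753 · 5^{−44} = 5655833965919099070255434039753/5684341886080801486968994140625.
As a reduced fraction: E[X] = 5655833965919099070255434039753/5684341886080801486968994140625 ≈ 0.995.
Is E[X] < 1? YES.
Since E[X] < 1, there exists a 5-coloring of K_{5390} with no monochromatic K_10; hence R_5(10) > 5390.

E[X] = 5655833965919099070255434039753/5684341886080801486968994140625 ≈ 0.995; E[X] < 1, so R_5(10) > 5390.


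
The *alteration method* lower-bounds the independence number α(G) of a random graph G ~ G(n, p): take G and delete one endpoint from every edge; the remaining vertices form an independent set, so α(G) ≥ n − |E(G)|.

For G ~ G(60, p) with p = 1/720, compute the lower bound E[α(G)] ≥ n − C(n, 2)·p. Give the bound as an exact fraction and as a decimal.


E[|E(G)|] = C(60, 2)·p = 1770 · (1/720) = 59/24.
E[α(G)] ≥ n − E[|E(G)|] = 60 − 59/24 = 1381/24.
Numerically: ≈ 57.54167.
(This is only a lower bound; the true E[α(G)] may be larger.)

E[α(G)] ≥ 1381/24 ≈ 57.54167.


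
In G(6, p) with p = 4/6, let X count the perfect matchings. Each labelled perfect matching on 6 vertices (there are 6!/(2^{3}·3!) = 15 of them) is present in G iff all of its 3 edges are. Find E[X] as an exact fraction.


K_6 has 6!/(2^{3}·3!) = 15 labelled perfect matchings.
For each such perfect matching H, let X_H = 1 if all 3 edges of H are present in G. Then P[X_H = 1] = p^{3} = (2/3)^{3} = 8/27.
Summing the indicators: E[X] = Σ_H E[X_H] = 15 · p^{3} = 15 · 8/27 = 40/9.
Numerically: E[X] ≈ 4.44444.

E[X] = 15 · (2/3)^{3} = 40/9 ≈ 4.44444.


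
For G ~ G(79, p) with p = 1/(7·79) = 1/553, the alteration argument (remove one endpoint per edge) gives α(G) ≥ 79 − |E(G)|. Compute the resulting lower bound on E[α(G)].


E[|E(G)|] = C(79, 2)·p = 3081 · (1/553) = 39/7.
E[α(G)] ≥ n − E[|E(G)|] = 79 − 39/7 = 514/7.
Numerically: ≈ 73.4286.
(This is only a lower bound; the true E[α(G)] may be larger.)

E[α(G)] ≥ 514/7 ≈ 73.4286.


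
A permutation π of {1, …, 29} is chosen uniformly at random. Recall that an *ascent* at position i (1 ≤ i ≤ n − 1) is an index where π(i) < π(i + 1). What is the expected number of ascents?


Write X = Σ X_I over i = 1, …, 28, with X_I the indicator of one ascent.
There are 28 indicators.
For each fixed i, the pair (π(i), π(i+1)) is a uniformly random ordered pair of distinct values from {1, …, 29}; by symmetry P[π(i) < π(i+1)] = 1/2.
By linearity: E[X] = 28 · (1/2) = (29 − 1) · (1/2) = 14 ≈ 14.0000.

E[X] = 14 = 14.0000.


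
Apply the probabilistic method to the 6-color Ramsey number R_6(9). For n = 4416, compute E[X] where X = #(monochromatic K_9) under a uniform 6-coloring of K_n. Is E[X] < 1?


E[X] = C(4416, 9) · 6^{1 − 36} = 1745644609681318303205765440 · 6^{−35} = 1745644609681318303205765440/1719070799748422591028658176.
As a reduced fraction: E[X] = 27275697026270598487590085/26860481246069102984822784 ≈ 1.015458.
Is E[X] < 1? NO.
Since E[X] ≥ 1, the first-moment bound is inconclusive at n = 4416; it does NOT by itself certify R_6(9) > 4416.

E[X] = 27275697026270598487590085/26860481246069102984822784 ≈ 1.015458; E[X] ≥ 1; first-moment method inconclusive here.


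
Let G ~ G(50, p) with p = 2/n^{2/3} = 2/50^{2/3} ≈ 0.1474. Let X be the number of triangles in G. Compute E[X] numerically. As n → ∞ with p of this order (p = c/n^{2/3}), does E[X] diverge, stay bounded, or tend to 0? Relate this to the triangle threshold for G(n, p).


Number of potential triangles: C(50, 3) = 19600.
Each occurs with probability p³ ≈ (0.1474)³ ≈ 3.200000e-03.
By linearity: E[X] = C(50, 3)·p³ ≈ 19600 · 3.200000e-03 ≈ 62.7200.
Since α = 2/3 < 1, p = c/n^{2/3} ≫ 1/n is above the triangle threshold p ~ 1/n. Asymptotically E[X] ~ (c³/6)·n^{3(1−α)} = (2³/6)·n^{1} → ∞; triangles are abundant w.h.p.

E[X] ≈ 62.7200; in regime p = Θ(1/n^{2/3}) E[X] diverges (above the triangle threshold p ~ 1/n).


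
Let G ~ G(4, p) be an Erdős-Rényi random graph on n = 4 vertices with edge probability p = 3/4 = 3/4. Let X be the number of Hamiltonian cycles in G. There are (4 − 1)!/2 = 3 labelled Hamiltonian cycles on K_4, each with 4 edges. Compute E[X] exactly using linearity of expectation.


K_4 has (4 − 1)!/2 = 3 labelled Hamiltonian cycles.
For each such Hamiltonian cycle H, let X_H = 1 if all 4 edges of H are present in G. Then P[X_H = 1] = p^{4} = (3/4)^{4} = 81/256.
By linearity of expectation: E[X] = Σ_H E[X_H] = 3 · p^{4} = 3 · 81/256 = 243/256.
Numerically: E[X] ≈ 0.949.

E[X] = 3 · (3/4)^{4} = 243/256 ≈ 0.949.


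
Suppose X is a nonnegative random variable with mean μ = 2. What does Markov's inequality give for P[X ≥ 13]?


μ = E[X] = 2, a = 13.
Markov: P[X ≥ 13] ≤ μ/a = (2)/13 = 2/13.
Numerically: ≈ 0.15385.
(Since a = 13 > μ = 2.00000, the bound 2/13 is < 1 and informative.)

P[X ≥ 13] ≤ 2/13 ≈ 0.15385.


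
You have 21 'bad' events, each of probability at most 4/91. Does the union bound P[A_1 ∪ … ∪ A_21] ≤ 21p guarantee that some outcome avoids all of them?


Union bound: P[∪_{i=1}^{21} A_i] ≤ Σ_i P[A_i] ≤ 21·p = 21·(4/91) = 12/13.
Numerically: 12/13 ≈ 0.923077.
Is 12/13 < 1? YES.
Since P[∪ A_i] ≤ 12/13 < 1, the complement has P[∩ A_i^c] ≥ 1 − 12/13 = 1/13 > 0, so some outcome avoids every A_i.

21·p = 12/13 ≈ 0.923077; existence CERTIFIED by the union bound.


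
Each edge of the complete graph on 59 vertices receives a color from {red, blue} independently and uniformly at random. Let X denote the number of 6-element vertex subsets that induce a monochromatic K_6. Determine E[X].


Let X = Σ_S X_S over the C(59, 6) = 45057474 subsets S of size 6, where X_S = 1 if the K_6 on S is monochromatic.
For a fixed S, the K_6 on S has C(6, 2) = 15 edges. P[all 15 edges red] = (1/2)^15, and likewise for blue, so P[monochromatic] = 2·(1/2)^15 = 2^{1 − 15} = 1/16384.
By linearity of expectation: E[X] = C(59, 6) · 2^{1 − 15} = 45057474 · 1/16384 = 22528737/8192.
Numerically: E[X] ≈ 2750.090.

E[X] = C(59,6)·2^(1−C(6,2)) = 22528737/8192 ≈ 2750.090.


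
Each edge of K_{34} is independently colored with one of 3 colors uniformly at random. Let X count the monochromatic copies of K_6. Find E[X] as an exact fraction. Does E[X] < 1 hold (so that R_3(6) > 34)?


E[X] = C(34, 6) · 3^{1 − 15} = 1344904 · 3^{−14} = 1344904/4782969.
As a reduced fraction: E[X] = 1344904/4782969 ≈ 0.281186.
Is E[X] < 1? YES.
Since E[X] < 1, there exists a 3-coloring of K_{34} with no monochromatic K_6; hence R_3(6) > 34.

E[X] = 1344904/4782969 ≈ 0.281186; E[X] < 1, so R_3(6) > 34.


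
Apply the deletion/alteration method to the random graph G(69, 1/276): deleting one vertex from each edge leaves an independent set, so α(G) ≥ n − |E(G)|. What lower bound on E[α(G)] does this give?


E[|E(G)|] = C(69, 2)·p = 2346 · (1/276) = 17/2.
E[α(G)] ≥ n − E[|E(G)|] = 69 − 17/2 = 121/2.
Numerically: ≈ 60.50000.
(This is only a lower bound; the true E[α(G)] may be larger.)

E[α(G)] ≥ 121/2 ≈ 60.50000.


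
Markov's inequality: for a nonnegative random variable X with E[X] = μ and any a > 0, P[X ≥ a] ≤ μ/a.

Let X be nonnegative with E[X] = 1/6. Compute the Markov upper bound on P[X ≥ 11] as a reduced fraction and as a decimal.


μ = E[X] = 1/6, a = 11.
Markov: P[X ≥ 11] ≤ μ/a = (1/6)/11 = 1/66.
Numerically: ≈ 0.0152.
(Since a = 11 > μ = 0.1667, the bound 1/66 is < 1 and informative.)

P[X ≥ 11] ≤ 1/66 ≈ 0.0152.


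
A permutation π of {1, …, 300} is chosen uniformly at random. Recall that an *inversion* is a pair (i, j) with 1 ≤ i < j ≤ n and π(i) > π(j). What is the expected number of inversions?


Write X = Σ X_I over the C(300, 2) = 44850 pairs i < j, with X_I the indicator of one inversion.
There are 44850 indicators.
For each fixed pair i < j, the values π(i) and π(j) are two distinct elements of {1, …, 300} in uniformly random order; by symmetry P[π(i) > π(j)] = 1/2.
By linearity: E[X] = 44850 · (1/2) = C(300, 2) · (1/2) = 44850/2 = 22425 ≈ 22425.000000.

E[X] = 22425 = 22425.000000.


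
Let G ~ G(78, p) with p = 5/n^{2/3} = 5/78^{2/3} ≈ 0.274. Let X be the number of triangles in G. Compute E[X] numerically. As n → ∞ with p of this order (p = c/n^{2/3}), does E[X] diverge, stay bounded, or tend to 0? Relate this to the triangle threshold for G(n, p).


Number of potential triangles: C(78, 3) = 76076.
Each occurs with probability p³ ≈ (0.274)³ ≈ 2.05457e-02.
By linearity: E[X] = C(78, 3)·p³ ≈ 76076 · 2.05457e-02 ≈ 1563.034.
Since α = 2/3 < 1, p = c/n^{2/3} ≫ 1/n is above the triangle threshold p ~ 1/n. Asymptotically E[X] ~ (c³/6)·n^{3(1−α)} = (5³/6)·n^{1} → ∞; triangles are abundant w.h.p.

E[X] ≈ 1563.034; in regime p = Θ(1/n^{2/3}) E[X] diverges (above the triangle threshold p ~ 1/n).


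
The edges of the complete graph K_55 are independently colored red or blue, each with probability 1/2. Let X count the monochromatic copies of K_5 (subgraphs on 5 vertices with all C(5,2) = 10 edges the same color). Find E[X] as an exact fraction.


Let X = Σ_S X_S over the C(55, 5) = 3478761 subsets S of size 5, where X_S = 1 if the K_5 on S is monochromatic.
For a fixed S, the K_5 on S has C(5, 2) = 10 edges. P[all 10 edges red] = (1/2)^10, and likewise for blue, so P[monochromatic] = 2·(1/2)^10 = 2^{1 − 10} = 1/512.
By linearity of expectation: E[X] = C(55, 5) · 2^{1 − 10} = 3478761 · 1/512 = 3478761/512.
Numerically: E[X] ≈ 6794.4551.

E[X] = C(55,5)·2^(1−C(5,2)) = 3478761/512 ≈ 6794.4551.


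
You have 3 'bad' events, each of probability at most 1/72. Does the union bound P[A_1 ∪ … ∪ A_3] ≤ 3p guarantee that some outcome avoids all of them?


Union bound: P[∪_{i=1}^{3} A_i] ≤ Σ_i P[A_i] ≤ 3·p = 3·(1/72) = 1/24.
Numerically: 1/24 ≈ 0.041667.
Is 1/24 < 1? YES.
Since P[∪ A_i] ≤ 1/24 < 1, the complement has P[∩ A_i^c] ≥ 1 − 1/24 = 23/24 > 0, so some outcome avoids every A_i.

3·p = 1/24 ≈ 0.041667; existence CERTIFIED by the union bound.


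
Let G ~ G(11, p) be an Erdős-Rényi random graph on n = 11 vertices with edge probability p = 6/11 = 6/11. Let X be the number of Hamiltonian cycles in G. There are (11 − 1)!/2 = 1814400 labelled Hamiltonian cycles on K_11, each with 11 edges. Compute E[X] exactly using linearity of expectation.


K_11 has (11 − 1)!/2 = 1814400 labelled Hamiltonian cycles.
For each such Hamiltonian cycle H, let X_H = 1 if all 11 edges of H are present in G. Then P[X_H = 1] = p^{11} = (6/11)^{11} = 362797056/285311670611.
Summing the indicators: E[X] = Σ_H E[X_H] = 1814400 · p^{11} = 1814400 · 362797056/285311670611 = 658258978406400/285311670611.
Numerically: E[X] ≈ 2307.16.

E[X] = 1814400 · (6/11)^{11} = 658258978406400/285311670611 ≈ 2307.16.


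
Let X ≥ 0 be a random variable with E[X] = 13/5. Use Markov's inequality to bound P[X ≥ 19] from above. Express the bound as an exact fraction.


μ = E[X] = 13/5, a = 19.
Markov: P[X ≥ 19] ≤ μ/a = (13/5)/19 = 13/95.
Numerically: ≈ 0.1368.
(Since a = 19 > μ = 2.6000, the bound 13/95 is < 1 and informative.)

P[X ≥ 19] ≤ 13/95 ≈ 0.1368.


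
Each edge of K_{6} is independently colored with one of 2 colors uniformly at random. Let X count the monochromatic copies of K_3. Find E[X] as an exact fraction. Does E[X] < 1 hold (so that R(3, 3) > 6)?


E[X] = C(6, 3) · 2^{1 − 3} = 20 · 2^{−2} = 20/4.
As a reduced fraction: E[X] = 5 ≈ 5.0000.
Is E[X] < 1? NO.
Since E[X] ≥ 1, the first-moment bound is inconclusive at n = 6; it does NOT by itself certify R(3, 3) > 6.

E[X] = 5 ≈ 5.0000; E[X] ≥ 1; first-moment method inconclusive here.


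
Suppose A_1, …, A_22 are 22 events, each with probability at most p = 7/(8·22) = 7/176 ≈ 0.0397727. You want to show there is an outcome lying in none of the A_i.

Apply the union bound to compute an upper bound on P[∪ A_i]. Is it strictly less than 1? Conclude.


Union bound: P[∪_{i=1}^{22} A_i] ≤ Σ_i P[A_i] ≤ 22·p = 22·(7/176) = 7/8.
Numerically: 7/8 ≈ 0.8750000.
Is 7/8 < 1? YES.
Since P[∪ A_i] ≤ 7/8 < 1, the complement has P[∩ A_i^c] ≥ 1 − 7/8 = 1/8 > 0, so some outcome avoids every A_i.

22·p = 7/8 ≈ 0.8750000; existence CERTIFIED by the union bound.


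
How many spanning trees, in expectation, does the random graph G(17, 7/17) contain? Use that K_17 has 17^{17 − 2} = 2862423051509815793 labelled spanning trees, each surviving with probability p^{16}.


K_17 has 17^{17 − 2} = 2862423051509815793 labelled spanning trees.
For each such spanning tree H, let X_H = 1 if all 16 edges of H are present in G. Then P[X_H = 1] = p^{16} = (7/17)^{16} = 33232930569601/48661191875666868481.
By linearity of expectation: E[X] = Σ_H E[X_H] = 2862423051509815793 · p^{16} = 2862423051509815793 · 33232930569601/48661191875666868481 = 33232930569601/17.
Numerically: E[X] ≈ 1.955e+12.

E[X] = 2862423051509815793 · (7/17)^{16} = 33232930569601/17 ≈ 1.955e+12.


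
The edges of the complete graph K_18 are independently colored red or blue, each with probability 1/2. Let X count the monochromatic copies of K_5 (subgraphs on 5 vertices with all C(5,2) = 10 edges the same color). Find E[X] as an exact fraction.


Let X = Σ_S X_S over the C(18, 5) = 8568 subsets S of size 5, where X_S = 1 if the K_5 on S is monochromatic.
For a fixed S, the K_5 on S has C(5, 2) = 10 edges. P[all 10 edges red] = (1/2)^10, and likewise for blue, so P[monochromatic] = 2·(1/2)^10 = 2^{1 − 10} = 1/512.
By linearity: E[X] = C(18, 5) · 2^{1 − 10} = 8568 · 1/512 = 1071/64.
Numerically: E[X] ≈ 16.73438.

E[X] = C(18,5)·2^(1−C(5,2)) = 1071/64 ≈ 16.73438.


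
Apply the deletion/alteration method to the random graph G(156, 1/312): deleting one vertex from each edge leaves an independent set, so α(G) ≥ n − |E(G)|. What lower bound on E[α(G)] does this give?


E[|E(G)|] = C(156, 2)·p = 12090 · (1/312) = 155/4.
E[α(G)] ≥ n − E[|E(G)|] = 156 − 155/4 = 469/4.
Numerically: ≈ 117.250000.
(This is only a lower bound; the true E[α(G)] may be larger.)

E[α(G)] ≥ 469/4 ≈ 117.250000.


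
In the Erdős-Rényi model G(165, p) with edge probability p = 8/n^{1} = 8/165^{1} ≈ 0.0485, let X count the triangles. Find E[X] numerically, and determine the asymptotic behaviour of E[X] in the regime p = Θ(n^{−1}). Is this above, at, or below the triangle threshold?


Number of potential triangles: C(165, 3) = 735130.
Each occurs with probability p³ ≈ (0.0485)³ ≈ 1.13977e-04.
By linearity: E[X] = C(165, 3)·p³ ≈ 735130 · 1.13977e-04 ≈ 83.788.
Here α = 1, so p = 8/n is exactly at the triangle threshold p ~ 1/n. Asymptotically E[X] → c³/6 = 8³/6 = 256/3 ≈ 85.333, a bounded constant. In this regime the triangle count is asymptotically Poisson(c³/6).

E[X] ≈ 83.788; in regime p = Θ(1/n^{1}) E[X] stays bounded (at the triangle threshold p ~ 1/n).


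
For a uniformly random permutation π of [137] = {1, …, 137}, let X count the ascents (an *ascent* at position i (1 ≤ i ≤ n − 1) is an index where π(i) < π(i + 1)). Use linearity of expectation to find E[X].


Write X = Σ X_I over i = 1, …, 136, with X_I the indicator of one ascent.
There are 136 indicators.
For each fixed i, the pair (π(i), π(i+1)) is a uniformly random ordered pair of distinct values from {1, …, 137}; by symmetry P[π(i) < π(i+1)] = 1/2.
By linearity: E[X] = 136 · (1/2) = (137 − 1) · (1/2) = 68 ≈ 68.0000.

E[X] = 68 = 68.0000.
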